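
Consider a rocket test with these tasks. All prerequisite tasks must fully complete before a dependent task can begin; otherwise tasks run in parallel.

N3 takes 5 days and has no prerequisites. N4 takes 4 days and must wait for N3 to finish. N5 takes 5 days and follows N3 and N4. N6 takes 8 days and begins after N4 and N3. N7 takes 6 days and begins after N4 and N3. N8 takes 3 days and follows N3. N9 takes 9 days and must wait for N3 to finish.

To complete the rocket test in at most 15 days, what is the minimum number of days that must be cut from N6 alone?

2

Current finish: 17 days; target: 15.
N6 is on every critical path, so each day cut from N6 cuts the finish by one (this holds down to a finish of 15).
Need 17 − 15 = 2 days off N6 → N6 becomes 6 days, finish becomes 15.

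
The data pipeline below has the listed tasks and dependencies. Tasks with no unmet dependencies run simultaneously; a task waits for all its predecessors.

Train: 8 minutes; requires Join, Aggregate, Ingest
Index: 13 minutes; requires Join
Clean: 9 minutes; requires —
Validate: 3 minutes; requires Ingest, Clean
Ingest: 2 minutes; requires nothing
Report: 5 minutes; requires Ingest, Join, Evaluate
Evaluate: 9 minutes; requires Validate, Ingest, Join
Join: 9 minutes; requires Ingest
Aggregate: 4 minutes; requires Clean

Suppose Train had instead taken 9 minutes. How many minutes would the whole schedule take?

26

Baseline: Clean→Validate→Evaluate→Report = 9+3+9+5 = 26 → 26 minutes.
Train is off the critical path — its longest chain is 21 minutes, giving 5 of slack.
No other chain overtakes it, so the finish is 26 minutes.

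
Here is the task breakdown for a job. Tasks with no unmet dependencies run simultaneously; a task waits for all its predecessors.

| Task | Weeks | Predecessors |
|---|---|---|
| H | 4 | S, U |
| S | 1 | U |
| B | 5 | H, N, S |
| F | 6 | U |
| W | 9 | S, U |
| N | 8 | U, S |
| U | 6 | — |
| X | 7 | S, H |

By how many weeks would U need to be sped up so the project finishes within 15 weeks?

Current finish: 20 weeks; target: 15.
U is on every critical path, so each week cut from U cuts the finish by one (this holds down to a finish of 15).
Need 20 − 15 = 5 weeks off U → U becomes 1 week, finish becomes 15.

5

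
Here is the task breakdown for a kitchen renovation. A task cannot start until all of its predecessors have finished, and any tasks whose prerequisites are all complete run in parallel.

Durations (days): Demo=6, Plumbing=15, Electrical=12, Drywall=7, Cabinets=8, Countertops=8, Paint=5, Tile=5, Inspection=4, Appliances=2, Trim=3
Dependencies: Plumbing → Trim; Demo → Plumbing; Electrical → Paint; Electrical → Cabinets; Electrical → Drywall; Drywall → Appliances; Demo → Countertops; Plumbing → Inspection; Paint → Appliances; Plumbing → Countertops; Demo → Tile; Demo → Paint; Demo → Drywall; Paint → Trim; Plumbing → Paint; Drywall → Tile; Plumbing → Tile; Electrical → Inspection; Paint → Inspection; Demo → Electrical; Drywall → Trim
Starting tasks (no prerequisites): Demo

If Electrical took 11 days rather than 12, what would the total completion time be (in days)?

Critical path before the change: Demo→Electrical→Drywall→Tile = 6+12+7+5 = 30 giving 30 days.
Electrical lies on that path, so at 11 days the path becomes 29 days.
The binding chain switches to Demo→Plumbing→Paint→Inspection = 6+15+5+4 = 30; finish 30 days.

30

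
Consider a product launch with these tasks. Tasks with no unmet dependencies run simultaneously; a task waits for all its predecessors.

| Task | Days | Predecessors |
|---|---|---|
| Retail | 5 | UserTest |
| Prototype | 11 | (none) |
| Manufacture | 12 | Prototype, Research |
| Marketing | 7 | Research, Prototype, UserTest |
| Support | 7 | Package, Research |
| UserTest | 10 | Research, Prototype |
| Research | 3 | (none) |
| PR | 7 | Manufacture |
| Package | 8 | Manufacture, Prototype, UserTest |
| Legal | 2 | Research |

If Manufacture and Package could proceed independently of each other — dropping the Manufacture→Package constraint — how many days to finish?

Before: longest chain Prototype→Manufacture→Package→Support = 11+12+8+7 = 38, finish 38.
Without Manufacture→Package, Package's earliest start moves from 23 to 21.
The longest chain is now Prototype→UserTest→Package→Support = 11+10+8+7 = 36, so the project takes 36 days.

36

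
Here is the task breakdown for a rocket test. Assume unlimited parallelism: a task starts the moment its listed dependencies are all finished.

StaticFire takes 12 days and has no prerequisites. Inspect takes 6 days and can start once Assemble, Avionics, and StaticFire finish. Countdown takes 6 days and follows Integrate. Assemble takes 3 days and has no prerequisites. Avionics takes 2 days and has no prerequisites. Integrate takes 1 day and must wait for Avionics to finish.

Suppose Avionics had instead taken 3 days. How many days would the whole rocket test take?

Actual critical path: StaticFire→Inspect = 12+6 = 18 ⇒ 18 days.
Avionics has 9 days of float (longest path through it is 9).
The critical path is still StaticFire→Inspect; finish is now 18 days.

18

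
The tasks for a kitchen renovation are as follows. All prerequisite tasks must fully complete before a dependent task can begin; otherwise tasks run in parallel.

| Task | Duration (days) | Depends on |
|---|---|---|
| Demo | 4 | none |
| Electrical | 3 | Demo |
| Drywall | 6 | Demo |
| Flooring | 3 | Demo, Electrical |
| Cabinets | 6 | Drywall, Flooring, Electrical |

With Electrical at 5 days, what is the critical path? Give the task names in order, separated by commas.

Demo, Electrical, Flooring, Cabinets

The binding path is Demo→Electrical→Flooring→Cabinets = 4+3+3+6 = 16; finish at 16 days.
Since Electrical is critical, the +2 change carries straight to that chain (now 18 days).
That remains the longest chain; total 18 days.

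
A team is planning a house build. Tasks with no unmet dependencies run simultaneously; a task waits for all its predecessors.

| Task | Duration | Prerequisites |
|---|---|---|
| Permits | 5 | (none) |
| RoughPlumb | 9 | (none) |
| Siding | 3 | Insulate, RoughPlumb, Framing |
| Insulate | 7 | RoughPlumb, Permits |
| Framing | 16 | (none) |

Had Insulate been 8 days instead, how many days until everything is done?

Baseline: RoughPlumb→Insulate→Siding = 9+7+3 = 19 → 19 days.
Since Insulate is critical, the +1 change carries straight to that chain (now 20 days).
The critical path is still RoughPlumb→Insulate→Siding; finish is now 20 days.

20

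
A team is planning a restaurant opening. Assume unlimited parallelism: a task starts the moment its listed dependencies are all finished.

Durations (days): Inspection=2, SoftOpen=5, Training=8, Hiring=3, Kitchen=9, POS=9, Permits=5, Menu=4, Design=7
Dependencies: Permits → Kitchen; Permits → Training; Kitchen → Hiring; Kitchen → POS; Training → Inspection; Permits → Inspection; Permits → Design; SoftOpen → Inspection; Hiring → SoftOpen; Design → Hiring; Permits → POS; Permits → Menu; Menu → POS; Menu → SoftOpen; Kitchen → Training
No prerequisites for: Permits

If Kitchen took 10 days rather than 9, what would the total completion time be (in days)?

25

Actual critical path: Permits→Kitchen→Hiring→SoftOpen→Inspection = 5+9+3+5+2 = 24 ⇒ 24 days.
Since Kitchen is critical, the +1 change carries straight to that chain (now 25 days).
That remains the longest chain; total 25 days.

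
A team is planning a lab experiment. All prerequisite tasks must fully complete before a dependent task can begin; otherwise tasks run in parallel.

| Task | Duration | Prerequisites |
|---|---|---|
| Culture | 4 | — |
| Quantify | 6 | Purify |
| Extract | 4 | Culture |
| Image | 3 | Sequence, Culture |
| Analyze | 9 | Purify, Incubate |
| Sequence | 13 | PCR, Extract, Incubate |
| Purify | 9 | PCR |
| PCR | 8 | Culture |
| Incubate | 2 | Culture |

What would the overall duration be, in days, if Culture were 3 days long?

29

Actual critical path: Culture→PCR→Purify→Analyze = 4+8+9+9 = 30 ⇒ 30 days.
Since Culture is critical, the -1 change carries straight to that chain (now 29 days).
The critical path is still Culture→PCR→Purify→Analyze; finish is now 29 days.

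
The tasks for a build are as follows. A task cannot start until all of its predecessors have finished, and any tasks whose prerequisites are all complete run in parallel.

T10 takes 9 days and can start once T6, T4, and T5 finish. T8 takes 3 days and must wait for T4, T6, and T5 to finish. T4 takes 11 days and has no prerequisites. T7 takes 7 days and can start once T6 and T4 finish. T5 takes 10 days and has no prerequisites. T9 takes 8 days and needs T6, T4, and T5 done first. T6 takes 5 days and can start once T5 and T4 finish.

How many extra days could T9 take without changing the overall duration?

1

Critical path: T4→T6→T10 = 11+5+9 = 25, so the finish is 25 days.
Longest path through T9: 24 days (earliest finish 24, latest finish 25).
So T9 can slip 25 − 24 = 1 day.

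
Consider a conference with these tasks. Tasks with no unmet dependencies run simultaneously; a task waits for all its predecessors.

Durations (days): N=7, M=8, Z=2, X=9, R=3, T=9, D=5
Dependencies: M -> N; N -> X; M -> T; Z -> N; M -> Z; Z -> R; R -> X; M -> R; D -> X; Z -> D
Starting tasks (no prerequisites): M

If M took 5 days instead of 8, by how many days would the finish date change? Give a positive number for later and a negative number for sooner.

-3

As given, the longest chain is M→Z→N→X = 8+2+7+9 = 26, so the finish is 26 days.
M lies on that path, so at 5 days the path becomes 23 days.
That remains the longest chain; total 23 days.
Change in finish: 23 − 26 = -3 days.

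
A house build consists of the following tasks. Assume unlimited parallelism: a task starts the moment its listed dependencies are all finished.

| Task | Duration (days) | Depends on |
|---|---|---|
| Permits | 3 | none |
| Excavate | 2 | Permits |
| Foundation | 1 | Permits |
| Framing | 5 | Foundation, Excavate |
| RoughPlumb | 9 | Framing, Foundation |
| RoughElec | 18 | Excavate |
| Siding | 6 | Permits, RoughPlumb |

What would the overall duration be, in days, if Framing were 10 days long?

Baseline: Permits→Excavate→Framing→RoughPlumb→Siding = 3+2+5+9+6 = 25 → 25 days.
Framing lies on that path, so at 10 days the path becomes 30 days.
The critical path is still Permits→Excavate→Framing→RoughPlumb→Siding; finish is now 30 days.

30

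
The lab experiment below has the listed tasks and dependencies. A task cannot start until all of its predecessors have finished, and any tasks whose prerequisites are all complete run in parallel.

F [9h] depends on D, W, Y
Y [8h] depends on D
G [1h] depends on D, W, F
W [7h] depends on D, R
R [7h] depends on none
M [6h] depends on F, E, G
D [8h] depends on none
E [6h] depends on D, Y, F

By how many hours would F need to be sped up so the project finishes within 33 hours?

Current finish: 37 hours; target: 33.
F is on every critical path, so each hour cut from F cuts the finish by one (this holds down to a finish of 29).
Need 37 − 33 = 4 hours off F → F becomes 5 hours, finish becomes 33.

4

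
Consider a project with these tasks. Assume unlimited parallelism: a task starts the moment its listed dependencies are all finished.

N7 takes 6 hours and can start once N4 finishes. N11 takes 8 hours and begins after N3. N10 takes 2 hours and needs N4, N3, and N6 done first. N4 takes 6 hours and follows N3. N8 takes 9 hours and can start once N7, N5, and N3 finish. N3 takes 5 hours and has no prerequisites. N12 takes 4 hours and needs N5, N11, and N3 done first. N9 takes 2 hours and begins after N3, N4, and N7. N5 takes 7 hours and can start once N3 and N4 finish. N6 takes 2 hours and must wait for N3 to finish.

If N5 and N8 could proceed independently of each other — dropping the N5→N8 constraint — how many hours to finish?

26

Before: longest chain N3→N4→N5→N8 = 5+6+7+9 = 27, finish 27.
Without N5→N8, N8's earliest start moves from 18 to 17.
New critical path: N3→N4→N7→N8 = 5+6+6+9 = 26 ⇒ 26 hours.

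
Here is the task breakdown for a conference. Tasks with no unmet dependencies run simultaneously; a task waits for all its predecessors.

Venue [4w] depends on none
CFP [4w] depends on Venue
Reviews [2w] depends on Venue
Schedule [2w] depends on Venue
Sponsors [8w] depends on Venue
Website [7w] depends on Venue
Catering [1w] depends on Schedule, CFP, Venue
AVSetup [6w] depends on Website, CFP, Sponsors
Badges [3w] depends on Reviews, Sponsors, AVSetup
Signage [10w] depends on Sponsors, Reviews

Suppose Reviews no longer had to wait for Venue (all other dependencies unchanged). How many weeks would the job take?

22

Before: longest chain Venue→Sponsors→Signage = 4+8+10 = 22, finish 22.
Without Venue→Reviews, Reviews's earliest start moves from 4 to 0.
After: Venue→Sponsors→Signage = 4+8+10 = 22 → 22 weeks.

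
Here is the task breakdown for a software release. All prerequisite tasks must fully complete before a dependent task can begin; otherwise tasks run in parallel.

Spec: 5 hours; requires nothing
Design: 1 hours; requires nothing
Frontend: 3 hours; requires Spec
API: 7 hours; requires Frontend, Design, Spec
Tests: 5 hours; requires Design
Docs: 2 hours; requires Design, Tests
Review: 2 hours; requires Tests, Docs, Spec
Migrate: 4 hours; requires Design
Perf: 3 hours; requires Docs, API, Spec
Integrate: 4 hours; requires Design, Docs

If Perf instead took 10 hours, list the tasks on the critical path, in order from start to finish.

Spec, Frontend, API, Perf

Baseline: Spec→Frontend→API→Perf = 5+3+7+3 = 18 → 18 hours.
Since Perf is critical, the +7 change carries straight to that chain (now 25 hours).
The critical path is still Spec→Frontend→API→Perf; finish is now 25 hours.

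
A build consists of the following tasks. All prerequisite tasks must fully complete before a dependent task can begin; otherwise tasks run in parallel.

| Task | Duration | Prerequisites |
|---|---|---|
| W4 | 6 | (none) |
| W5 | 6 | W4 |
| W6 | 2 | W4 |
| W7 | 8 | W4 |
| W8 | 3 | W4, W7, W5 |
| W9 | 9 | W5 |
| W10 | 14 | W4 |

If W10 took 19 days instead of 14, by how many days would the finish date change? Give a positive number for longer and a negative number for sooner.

Baseline: W4→W5→W9 = 6+6+9 = 21 → 21 days.
W10 is off the critical path — its longest chain is 20 days, giving 1 of slack.
New critical path: W4→W10 = 6+19 = 25 ⇒ 25 days.
Change in finish: 25 − 21 = +4 days.

4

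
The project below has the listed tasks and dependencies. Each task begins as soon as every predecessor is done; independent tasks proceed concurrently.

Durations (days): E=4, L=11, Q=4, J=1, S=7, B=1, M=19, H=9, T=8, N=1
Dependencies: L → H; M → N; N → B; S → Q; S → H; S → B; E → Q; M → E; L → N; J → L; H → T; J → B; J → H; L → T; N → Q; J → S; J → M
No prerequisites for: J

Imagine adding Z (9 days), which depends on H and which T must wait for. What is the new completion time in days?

Originally the project takes 29 days.
With Z inserted, T now waits for max(L, H, Z).
New critical path: J→L→H→Z→T = 1+11+9+9+8 = 38 ⇒ 38 days.

38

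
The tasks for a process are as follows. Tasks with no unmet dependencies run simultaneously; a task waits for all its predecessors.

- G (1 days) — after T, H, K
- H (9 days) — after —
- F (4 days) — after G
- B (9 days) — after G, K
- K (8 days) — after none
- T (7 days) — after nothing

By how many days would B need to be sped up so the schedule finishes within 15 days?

4

Current finish: 19 days; target: 15.
B is on every critical path, so each day cut from B cuts the finish by one (this holds down to a finish of 14).
Need 19 − 15 = 4 days off B → B becomes 5 days, finish becomes 15.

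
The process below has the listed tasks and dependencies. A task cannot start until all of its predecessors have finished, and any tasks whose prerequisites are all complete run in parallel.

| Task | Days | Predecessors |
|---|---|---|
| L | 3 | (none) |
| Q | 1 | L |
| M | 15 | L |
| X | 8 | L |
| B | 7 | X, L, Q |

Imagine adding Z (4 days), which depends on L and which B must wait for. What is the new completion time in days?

Originally the schedule takes 18 days.
With Z inserted, B now waits for max(X, L, Q, Z).
New critical path: L→M = 3+15 = 18 ⇒ 18 days.

18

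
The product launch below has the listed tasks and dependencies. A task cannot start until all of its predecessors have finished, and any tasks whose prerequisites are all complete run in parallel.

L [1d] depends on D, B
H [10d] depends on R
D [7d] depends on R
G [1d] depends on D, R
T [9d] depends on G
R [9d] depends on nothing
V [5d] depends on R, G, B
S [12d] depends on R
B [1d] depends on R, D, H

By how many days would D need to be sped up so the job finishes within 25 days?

1

Current finish: 26 days; target: 25.
D is on every critical path, so each day cut from D cuts the finish by one (this holds down to a finish of 25).
Need 26 − 25 = 1 day off D → D becomes 6 days, finish becomes 25.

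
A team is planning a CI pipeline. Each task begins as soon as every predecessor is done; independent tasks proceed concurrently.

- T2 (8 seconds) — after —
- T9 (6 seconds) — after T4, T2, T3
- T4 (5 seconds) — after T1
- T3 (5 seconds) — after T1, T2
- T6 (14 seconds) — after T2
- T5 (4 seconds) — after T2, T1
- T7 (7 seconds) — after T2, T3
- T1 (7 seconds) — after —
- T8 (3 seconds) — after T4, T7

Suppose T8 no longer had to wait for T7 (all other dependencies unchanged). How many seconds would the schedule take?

22

With the dependency in place, T2→T3→T7→T8 = 8+5+7+3 = 23 sets the finish at 23 seconds.
Without T7→T8, T8's earliest start moves from 20 to 12.
The longest chain is now T2→T6 = 8+14 = 22, so the schedule takes 22 seconds.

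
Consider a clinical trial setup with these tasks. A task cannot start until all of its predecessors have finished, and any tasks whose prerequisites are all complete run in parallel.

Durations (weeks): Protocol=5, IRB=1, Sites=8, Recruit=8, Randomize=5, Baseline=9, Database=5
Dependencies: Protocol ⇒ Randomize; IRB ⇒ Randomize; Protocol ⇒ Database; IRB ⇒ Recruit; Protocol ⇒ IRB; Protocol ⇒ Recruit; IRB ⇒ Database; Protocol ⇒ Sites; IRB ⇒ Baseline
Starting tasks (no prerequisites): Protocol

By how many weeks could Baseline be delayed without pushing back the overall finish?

Protocol→IRB→Baseline = 5+1+9 = 15 sets the makespan at 15 weeks.
The longest chain containing Baseline totals 15 weeks.
So Baseline can slip 15 − 15 = 0 weeks.

0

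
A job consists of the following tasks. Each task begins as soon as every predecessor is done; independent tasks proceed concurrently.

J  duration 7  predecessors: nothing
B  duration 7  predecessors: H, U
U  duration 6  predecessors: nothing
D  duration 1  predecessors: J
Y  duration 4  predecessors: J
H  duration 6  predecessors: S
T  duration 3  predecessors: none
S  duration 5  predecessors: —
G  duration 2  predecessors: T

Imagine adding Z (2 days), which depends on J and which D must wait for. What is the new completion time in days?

Originally the plan takes 18 days.
With Z inserted, D now waits for max(J, Z).
New critical path: S→H→B = 5+6+7 = 18 ⇒ 18 days.

18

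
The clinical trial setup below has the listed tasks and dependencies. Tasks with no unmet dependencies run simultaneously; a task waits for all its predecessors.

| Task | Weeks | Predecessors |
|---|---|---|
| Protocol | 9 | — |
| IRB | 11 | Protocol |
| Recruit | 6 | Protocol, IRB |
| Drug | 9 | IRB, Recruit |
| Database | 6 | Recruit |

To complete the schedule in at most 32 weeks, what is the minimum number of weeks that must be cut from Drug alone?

3

Current finish: 35 weeks; target: 32.
Drug is on every critical path, so each week cut from Drug cuts the finish by one (this holds down to a finish of 32).
Need 35 − 32 = 3 weeks off Drug → Drug becomes 6 weeks, finish becomes 32.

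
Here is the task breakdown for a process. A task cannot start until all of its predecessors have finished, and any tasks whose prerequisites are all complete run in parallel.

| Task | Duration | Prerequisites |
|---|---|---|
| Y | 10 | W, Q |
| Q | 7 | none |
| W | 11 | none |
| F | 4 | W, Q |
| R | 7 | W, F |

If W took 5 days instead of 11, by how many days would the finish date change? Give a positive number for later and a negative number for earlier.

-4

Baseline: W→F→R = 11+4+7 = 22 → 22 days.
Since W is critical, the -6 change carries straight to that chain (now 16 days).
New critical path: Q→F→R = 7+4+7 = 18 ⇒ 18 days.
Change in finish: 18 − 22 = -4 days.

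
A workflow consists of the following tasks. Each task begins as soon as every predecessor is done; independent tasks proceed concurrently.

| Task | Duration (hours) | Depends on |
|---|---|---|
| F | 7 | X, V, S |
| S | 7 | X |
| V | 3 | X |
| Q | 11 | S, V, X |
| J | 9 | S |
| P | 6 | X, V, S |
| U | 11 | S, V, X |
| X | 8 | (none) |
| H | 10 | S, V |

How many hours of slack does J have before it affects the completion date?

X→S→Q = 8+7+11 = 26 sets the makespan at 26 hours.
J finishes as early as 24 and must finish by 26.
Slack of J = 17 − 15 = 2 hours.

2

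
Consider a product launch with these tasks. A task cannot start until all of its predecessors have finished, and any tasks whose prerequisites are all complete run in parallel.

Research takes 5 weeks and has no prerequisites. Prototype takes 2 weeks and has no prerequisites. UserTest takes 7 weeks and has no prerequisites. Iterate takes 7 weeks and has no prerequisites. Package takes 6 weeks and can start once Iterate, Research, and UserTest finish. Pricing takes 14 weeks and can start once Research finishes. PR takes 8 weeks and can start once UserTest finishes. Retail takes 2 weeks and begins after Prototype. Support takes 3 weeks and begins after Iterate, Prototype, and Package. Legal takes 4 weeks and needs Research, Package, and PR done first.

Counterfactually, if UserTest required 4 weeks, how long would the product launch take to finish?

Actual critical path: UserTest→PR→Legal = 7+8+4 = 19 ⇒ 19 weeks.
Since UserTest is critical, the -3 change carries straight to that chain (now 16 weeks).
Now Research→Pricing = 5+14 = 19 is longest, so the finish becomes 19 weeks.

19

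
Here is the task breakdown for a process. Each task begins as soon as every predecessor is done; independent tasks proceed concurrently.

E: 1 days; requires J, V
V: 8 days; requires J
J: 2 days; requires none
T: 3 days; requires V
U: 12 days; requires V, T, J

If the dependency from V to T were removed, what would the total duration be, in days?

22

Before: longest chain J→V→T→U = 2+8+3+12 = 25, finish 25.
Without V→T, T's earliest start moves from 10 to 0.
New critical path: J→V→U = 2+8+12 = 22 ⇒ 22 days.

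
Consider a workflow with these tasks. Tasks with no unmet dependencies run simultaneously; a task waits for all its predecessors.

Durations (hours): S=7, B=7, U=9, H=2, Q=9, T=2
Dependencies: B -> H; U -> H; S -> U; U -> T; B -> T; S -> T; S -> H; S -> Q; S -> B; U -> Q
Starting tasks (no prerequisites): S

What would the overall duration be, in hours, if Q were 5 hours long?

21

As given, the longest chain is S→U→Q = 7+9+9 = 25, so the finish is 25 hours.
Q is on the critical path; changing it to 5 makes that path 21 hours.
No other chain overtakes it, so the finish is 21 hours.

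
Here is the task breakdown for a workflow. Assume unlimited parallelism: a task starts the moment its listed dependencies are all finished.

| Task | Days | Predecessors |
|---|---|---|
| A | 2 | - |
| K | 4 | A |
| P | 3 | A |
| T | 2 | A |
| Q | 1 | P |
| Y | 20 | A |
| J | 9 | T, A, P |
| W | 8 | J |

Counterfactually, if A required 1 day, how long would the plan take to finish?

The binding path is A→P→J→W = 2+3+9+8 = 22; finish at 22 days.
A is on the critical path; changing it to 1 makes that path 21 days.
No other chain overtakes it, so the finish is 21 days.

21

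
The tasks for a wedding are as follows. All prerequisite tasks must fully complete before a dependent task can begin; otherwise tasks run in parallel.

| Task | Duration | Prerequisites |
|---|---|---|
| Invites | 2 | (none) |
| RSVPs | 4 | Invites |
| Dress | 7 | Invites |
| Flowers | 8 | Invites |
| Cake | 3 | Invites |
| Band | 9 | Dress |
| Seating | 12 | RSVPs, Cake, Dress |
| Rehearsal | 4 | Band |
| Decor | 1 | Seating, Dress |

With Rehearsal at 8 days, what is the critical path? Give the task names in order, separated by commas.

Critical path before the change: Invites→Dress→Band→Rehearsal = 2+7+9+4 = 22 giving 22 days.
Rehearsal lies on that path, so at 8 days the path becomes 26 days.
The critical path is still Invites→Dress→Band→Rehearsal; finish is now 26 days.

Invites, Dress, Band, Rehearsal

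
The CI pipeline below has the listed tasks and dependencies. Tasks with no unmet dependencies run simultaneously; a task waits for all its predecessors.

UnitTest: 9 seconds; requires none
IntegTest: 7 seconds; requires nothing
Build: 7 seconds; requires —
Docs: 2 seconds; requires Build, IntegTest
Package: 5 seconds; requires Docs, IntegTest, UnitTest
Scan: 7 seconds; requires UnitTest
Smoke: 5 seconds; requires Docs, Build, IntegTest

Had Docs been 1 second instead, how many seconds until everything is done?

16

Actual critical path: UnitTest→Scan = 9+7 = 16 ⇒ 16 seconds.
Docs is off the critical path — its longest chain is 14 seconds, giving 2 of slack.
That remains the longest chain; total 16 seconds.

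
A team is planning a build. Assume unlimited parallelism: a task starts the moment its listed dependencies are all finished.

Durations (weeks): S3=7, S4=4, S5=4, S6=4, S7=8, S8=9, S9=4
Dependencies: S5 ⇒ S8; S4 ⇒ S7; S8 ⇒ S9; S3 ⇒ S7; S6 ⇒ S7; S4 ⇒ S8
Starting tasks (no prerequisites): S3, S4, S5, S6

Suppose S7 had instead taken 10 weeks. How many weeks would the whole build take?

The binding path is S4→S8→S9 = 4+9+4 = 17; finish at 17 weeks.
S7 is off the critical path — its longest chain is 15 weeks, giving 2 of slack.
Now S3→S7 = 7+10 = 17 is longest, so the finish becomes 17 weeks.

17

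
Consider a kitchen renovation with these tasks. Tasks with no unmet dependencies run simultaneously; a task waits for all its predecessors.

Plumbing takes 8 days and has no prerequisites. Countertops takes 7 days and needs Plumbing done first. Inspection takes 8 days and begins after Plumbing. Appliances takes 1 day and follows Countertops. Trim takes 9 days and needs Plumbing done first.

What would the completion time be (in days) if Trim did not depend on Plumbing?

Original critical path: Plumbing→Trim = 8+9 = 17 ⇒ 17 days.
Without Plumbing→Trim, Trim's earliest start moves from 8 to 0.
New critical path: Plumbing→Countertops→Appliances = 8+7+1 = 16 ⇒ 16 days.

16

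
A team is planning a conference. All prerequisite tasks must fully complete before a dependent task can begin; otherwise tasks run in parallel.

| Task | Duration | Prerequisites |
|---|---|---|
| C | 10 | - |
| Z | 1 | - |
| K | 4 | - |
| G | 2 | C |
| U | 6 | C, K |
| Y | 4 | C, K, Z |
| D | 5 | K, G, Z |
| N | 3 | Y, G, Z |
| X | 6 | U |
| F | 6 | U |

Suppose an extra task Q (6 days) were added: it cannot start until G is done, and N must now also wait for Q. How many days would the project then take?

22

Originally the project takes 22 days.
With Q inserted, N now waits for max(Y, G, Z, Q).
New critical path: C→U→X = 10+6+6 = 22 ⇒ 22 days.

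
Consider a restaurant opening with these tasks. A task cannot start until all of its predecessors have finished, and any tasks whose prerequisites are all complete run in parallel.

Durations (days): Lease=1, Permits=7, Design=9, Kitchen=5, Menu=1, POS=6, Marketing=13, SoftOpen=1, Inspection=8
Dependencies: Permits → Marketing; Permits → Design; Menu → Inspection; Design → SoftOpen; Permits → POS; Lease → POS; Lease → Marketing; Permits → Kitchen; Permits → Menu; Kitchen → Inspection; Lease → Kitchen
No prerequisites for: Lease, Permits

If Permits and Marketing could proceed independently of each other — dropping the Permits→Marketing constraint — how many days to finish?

20

Before: longest chain Permits→Kitchen→Inspection = 7+5+8 = 20, finish 20.
Without Permits→Marketing, Marketing's earliest start moves from 7 to 1.
The longest chain is now Permits→Kitchen→Inspection = 7+5+8 = 20, so the schedule takes 20 days.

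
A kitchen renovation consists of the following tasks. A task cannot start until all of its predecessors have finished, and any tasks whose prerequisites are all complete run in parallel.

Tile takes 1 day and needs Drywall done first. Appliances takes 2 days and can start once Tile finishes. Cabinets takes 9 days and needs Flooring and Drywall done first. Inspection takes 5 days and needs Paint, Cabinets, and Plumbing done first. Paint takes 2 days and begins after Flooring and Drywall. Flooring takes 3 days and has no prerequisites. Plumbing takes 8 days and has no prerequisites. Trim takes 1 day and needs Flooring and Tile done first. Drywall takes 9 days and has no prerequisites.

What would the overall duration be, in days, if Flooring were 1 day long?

23

Baseline: Drywall→Cabinets→Inspection = 9+9+5 = 23 → 23 days.
Flooring has 6 days of float (longest path through it is 17).
That remains the longest chain; total 23 days.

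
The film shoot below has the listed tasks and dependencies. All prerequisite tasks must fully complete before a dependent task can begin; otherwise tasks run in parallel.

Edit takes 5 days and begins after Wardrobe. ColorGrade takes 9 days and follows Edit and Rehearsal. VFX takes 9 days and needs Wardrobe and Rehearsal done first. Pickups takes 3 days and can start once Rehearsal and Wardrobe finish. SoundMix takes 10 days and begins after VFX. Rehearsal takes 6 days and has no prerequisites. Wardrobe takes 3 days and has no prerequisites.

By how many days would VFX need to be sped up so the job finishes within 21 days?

4

Current finish: 25 days; target: 21.
VFX is on every critical path, so each day cut from VFX cuts the finish by one (this holds down to a finish of 17).
Need 25 − 21 = 4 days off VFX → VFX becomes 5 days, finish becomes 21.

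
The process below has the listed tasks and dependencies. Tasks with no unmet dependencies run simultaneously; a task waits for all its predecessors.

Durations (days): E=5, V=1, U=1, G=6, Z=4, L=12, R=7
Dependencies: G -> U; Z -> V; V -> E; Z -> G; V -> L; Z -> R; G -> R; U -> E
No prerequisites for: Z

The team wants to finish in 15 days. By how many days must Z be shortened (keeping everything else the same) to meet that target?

Current finish: 17 days; target: 15.
Z is on every critical path, so each day cut from Z cuts the finish by one (this holds down to a finish of 14).
Need 17 − 15 = 2 days off Z → Z becomes 2 days, finish becomes 15.

2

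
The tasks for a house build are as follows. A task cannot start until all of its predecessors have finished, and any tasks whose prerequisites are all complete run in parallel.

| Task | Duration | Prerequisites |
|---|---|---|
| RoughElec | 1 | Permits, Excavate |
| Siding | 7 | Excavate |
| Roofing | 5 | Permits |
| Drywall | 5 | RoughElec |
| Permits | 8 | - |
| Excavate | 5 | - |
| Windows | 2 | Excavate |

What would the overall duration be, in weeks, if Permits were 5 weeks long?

12

Actual critical path: Permits→RoughElec→Drywall = 8+1+5 = 14 ⇒ 14 weeks.
Permits lies on that path, so at 5 weeks the path becomes 11 weeks.
Now Excavate→Siding = 5+7 = 12 is longest, so the finish becomes 12 weeks.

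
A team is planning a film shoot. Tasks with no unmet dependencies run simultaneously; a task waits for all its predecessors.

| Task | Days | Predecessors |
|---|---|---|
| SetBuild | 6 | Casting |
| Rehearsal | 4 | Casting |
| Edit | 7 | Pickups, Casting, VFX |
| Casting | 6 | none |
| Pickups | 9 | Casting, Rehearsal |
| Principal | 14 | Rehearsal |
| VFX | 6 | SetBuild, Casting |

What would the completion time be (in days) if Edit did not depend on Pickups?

25

With the dependency in place, Casting→Rehearsal→Pickups→Edit = 6+4+9+7 = 26 sets the finish at 26 days.
Without Pickups→Edit, Edit's earliest start moves from 19 to 18.
The longest chain is now Casting→SetBuild→VFX→Edit = 6+6+6+7 = 25, so the film shoot takes 25 days.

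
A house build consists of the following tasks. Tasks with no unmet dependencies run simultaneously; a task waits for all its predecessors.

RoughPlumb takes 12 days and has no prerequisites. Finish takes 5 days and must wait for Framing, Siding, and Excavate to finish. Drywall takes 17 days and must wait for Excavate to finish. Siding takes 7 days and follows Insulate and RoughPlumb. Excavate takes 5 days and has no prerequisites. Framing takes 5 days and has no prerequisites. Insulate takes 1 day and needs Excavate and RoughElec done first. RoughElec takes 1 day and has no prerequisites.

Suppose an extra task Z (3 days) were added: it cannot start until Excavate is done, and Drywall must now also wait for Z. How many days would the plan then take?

25

Originally the plan takes 24 days.
With Z inserted, Drywall now waits for max(Excavate, Z).
New critical path: Excavate→Z→Drywall = 5+3+17 = 25 ⇒ 25 days.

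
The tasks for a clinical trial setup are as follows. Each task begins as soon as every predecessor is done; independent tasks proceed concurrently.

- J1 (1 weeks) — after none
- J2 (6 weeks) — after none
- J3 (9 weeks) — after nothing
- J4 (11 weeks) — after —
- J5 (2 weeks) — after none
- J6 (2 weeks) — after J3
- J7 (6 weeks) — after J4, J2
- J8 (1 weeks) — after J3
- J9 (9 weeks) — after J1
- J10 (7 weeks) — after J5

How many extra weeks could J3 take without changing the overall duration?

6

The longest chain is J4→J7 = 11+6 = 17; overall finish 17 weeks.
Longest path through J3: 11 weeks (earliest finish 9, latest finish 15).
Float = 17 − 11 = 6.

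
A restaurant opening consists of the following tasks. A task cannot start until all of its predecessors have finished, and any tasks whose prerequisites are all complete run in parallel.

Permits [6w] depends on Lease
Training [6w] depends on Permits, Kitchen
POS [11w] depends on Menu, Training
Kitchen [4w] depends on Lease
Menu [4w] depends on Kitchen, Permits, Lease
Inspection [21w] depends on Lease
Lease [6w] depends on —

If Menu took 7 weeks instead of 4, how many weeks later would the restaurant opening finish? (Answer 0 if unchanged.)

Actual critical path: Lease→Permits→Training→POS = 6+6+6+11 = 29 ⇒ 29 weeks.
The longest path through Menu is only 27 weeks, so Menu has float 2.
The binding chain switches to Lease→Permits→Menu→POS = 6+6+7+11 = 30; finish 30 weeks.
Change in finish: 30 − 29 = +1 weeks.

1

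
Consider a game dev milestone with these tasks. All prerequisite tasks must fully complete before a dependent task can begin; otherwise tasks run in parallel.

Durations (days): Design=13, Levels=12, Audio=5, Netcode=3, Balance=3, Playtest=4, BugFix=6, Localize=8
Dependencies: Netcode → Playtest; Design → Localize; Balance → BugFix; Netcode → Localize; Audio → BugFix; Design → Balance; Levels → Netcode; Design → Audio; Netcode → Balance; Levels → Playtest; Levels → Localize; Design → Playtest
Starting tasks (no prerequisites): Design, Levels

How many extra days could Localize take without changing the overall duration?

1

The longest chain is Design→Audio→BugFix = 13+5+6 = 24; overall finish 24 days.
The longest chain containing Localize totals 23 days.
Float = 24 − 23 = 1.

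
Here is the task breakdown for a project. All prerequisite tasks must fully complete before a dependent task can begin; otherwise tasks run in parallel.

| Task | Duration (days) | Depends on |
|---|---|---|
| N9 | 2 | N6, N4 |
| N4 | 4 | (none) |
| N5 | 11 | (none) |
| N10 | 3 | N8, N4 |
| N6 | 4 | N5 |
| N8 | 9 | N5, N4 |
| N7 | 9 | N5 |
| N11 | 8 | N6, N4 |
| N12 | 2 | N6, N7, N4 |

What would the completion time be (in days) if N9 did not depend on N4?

23

Before: longest chain N5→N6→N11 = 11+4+8 = 23, finish 23.
Dropping N4→N9 doesn't change N9's earliest start (15); another predecessor still binds.
New critical path: N5→N6→N11 = 11+4+8 = 23 ⇒ 23 days.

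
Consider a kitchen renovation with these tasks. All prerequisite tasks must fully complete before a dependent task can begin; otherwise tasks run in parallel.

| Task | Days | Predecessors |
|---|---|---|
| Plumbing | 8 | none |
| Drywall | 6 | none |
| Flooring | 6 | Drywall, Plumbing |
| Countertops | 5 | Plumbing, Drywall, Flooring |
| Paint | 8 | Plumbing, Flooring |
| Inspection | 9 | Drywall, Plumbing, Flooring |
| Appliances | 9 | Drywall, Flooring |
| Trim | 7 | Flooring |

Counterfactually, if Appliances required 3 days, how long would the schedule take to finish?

As given, the longest chain is Plumbing→Flooring→Appliances = 8+6+9 = 23, so the finish is 23 days.
Appliances lies on that path, so at 3 days the path becomes 17 days.
The binding chain switches to Plumbing→Flooring→Inspection = 8+6+9 = 23; finish 23 days.

23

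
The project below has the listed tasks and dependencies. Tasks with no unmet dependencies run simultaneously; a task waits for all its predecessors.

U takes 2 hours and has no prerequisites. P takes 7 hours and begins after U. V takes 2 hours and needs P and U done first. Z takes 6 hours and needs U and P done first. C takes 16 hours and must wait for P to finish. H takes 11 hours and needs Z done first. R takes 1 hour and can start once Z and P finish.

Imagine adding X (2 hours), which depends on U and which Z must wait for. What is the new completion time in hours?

Originally the project takes 26 hours.
With X inserted, Z now waits for max(U, P, X).
New critical path: U→P→Z→H = 2+7+6+11 = 26 ⇒ 26 hours.

26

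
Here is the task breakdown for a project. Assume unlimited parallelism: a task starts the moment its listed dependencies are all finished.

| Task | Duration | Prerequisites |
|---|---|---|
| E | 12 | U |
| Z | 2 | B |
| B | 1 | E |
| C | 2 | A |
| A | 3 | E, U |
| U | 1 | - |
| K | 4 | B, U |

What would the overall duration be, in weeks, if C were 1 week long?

As given, the longest chain is U→E→A→C = 1+12+3+2 = 18, so the finish is 18 weeks.
C is on the critical path; changing it to 1 makes that path 17 weeks.
Now U→E→B→K = 1+12+1+4 = 18 is longest, so the finish becomes 18 weeks.

18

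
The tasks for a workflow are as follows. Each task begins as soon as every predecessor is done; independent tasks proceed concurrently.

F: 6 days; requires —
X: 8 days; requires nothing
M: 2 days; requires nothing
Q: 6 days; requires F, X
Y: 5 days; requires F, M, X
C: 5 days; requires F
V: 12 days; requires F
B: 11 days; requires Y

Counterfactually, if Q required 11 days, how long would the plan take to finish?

Actual critical path: X→Y→B = 8+5+11 = 24 ⇒ 24 days.
The longest path through Q is only 14 days, so Q has float 10.
The critical path is still X→Y→B; finish is now 24 days.

24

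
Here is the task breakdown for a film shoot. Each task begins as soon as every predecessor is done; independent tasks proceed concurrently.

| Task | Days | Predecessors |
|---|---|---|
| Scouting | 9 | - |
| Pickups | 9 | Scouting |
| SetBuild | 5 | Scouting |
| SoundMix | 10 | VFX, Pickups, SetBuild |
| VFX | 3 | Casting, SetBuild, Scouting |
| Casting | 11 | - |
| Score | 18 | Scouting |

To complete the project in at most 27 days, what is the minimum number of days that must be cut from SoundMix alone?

Current finish: 28 days; target: 27.
SoundMix is on every critical path, so each day cut from SoundMix cuts the finish by one (this holds down to a finish of 27).
Need 28 − 27 = 1 day off SoundMix → SoundMix becomes 9 days, finish becomes 27.

1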